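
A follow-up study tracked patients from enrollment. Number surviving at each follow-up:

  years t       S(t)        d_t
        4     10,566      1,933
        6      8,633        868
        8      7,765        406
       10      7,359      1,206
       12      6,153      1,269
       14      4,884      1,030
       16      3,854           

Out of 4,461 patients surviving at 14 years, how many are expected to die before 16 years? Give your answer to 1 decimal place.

The relevant probability is 1 − 3,854/4,884 = 0.210893.
Expected number = 4,461 × 0.210893 = 940.8.

940.8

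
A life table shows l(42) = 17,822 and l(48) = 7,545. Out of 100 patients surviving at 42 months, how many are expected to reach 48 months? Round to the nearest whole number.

42

The relevant probability is 7,545/17,822 = 0.423353.
Expected number = 100 × 0.423353 = 42.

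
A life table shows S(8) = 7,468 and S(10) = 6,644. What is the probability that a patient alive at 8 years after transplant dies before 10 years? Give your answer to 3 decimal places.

P(die before 10 | alive at 8) = 1 − S(10)/S(8) = 1 − 6,644/7,468 = (824)/7,468 = 0.110337.

0.110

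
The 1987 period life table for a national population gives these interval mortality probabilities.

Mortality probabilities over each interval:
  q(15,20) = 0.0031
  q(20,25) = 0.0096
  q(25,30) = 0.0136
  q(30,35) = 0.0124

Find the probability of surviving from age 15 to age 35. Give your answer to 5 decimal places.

Chaining the interval survival probabilities: (1 − 0.0031) × (1 − 0.0096) × (1 − 0.0136) × (1 − 0.0124).
= 0.9969 × 0.9904 × 0.9864 × 0.9876 = 0.961826.

0.96183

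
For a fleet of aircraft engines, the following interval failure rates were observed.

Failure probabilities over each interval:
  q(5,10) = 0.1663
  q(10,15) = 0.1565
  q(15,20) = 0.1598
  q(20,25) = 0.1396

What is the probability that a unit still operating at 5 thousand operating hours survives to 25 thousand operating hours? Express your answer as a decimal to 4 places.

0.5084

The overall survival probability is (1 − 0.1663) × (1 − 0.1565) × (1 − 0.1598) × (1 − 0.1396).
= 0.8337 × 0.8435 × 0.8402 × 0.8604 = 0.508368.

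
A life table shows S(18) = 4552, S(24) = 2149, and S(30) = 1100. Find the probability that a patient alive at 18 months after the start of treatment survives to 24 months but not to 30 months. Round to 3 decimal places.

This is the probability of reaching 24 but not 30, conditional on being alive at 18: (S(24) − S(30)) / S(18).
= (2149 − 1100) / 4552 = 1049 / 4552 = 0.230448.

0.230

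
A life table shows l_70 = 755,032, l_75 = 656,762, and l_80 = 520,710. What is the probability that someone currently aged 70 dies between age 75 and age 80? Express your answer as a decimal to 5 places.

This is the probability of reaching 75 but not 80, conditional on being alive at 70: (l_75 − l_80) / l_70.
= (656,762 − 520,710) / 755,032 = 136,052 / 755,032 = 0.180194.

0.18019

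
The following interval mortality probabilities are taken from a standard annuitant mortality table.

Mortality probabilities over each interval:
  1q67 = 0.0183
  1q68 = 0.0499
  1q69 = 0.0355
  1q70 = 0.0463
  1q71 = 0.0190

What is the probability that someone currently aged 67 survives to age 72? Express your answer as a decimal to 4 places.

5p67 = (1 − 0.0183) × (1 − 0.0499) × (1 − 0.0355) × (1 − 0.0463) × (1 − 0.0190).
= 0.9817 × 0.9501 × 0.9645 × 0.9537 × 0.9810 = 0.841649.

0.8416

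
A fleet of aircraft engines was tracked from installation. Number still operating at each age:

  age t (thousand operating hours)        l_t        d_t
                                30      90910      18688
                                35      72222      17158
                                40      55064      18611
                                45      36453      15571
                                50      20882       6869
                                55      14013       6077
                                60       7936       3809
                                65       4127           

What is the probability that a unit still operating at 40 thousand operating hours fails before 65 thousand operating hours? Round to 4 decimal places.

0.9251

P(fail before 65 | operational at 40) = 1 − l_65/l_40 = 1 − 4127/55064 = (50937)/55064 = 0.925051.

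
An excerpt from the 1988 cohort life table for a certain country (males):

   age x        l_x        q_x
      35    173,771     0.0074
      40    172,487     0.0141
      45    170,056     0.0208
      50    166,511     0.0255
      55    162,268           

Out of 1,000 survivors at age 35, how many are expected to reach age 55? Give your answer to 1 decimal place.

The relevant probability is 162,268/173,771 = 0.933804.
Expected number = 1,000 × 0.933804 = 933.8.

933.8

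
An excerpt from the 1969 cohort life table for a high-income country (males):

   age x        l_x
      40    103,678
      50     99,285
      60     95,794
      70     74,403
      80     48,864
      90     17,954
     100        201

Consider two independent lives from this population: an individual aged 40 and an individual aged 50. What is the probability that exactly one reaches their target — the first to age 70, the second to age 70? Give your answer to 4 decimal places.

0.3914

p₁ = l_70/l_40 = 74,403/103,678 = 0.717635; p₂ = l_70/l_50 = 74,403/99,285 = 0.749388.
P(exactly one) = p₁(1−p₂) + (1−p₁)p₂ = 0.179848 + 0.211601 = 0.391449.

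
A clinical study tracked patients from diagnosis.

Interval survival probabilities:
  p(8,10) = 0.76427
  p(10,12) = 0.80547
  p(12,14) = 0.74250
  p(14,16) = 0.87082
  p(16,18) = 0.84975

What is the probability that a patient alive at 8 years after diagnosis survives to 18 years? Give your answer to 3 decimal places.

0.338

Chaining the interval survival probabilities: 0.76427 × 0.80547 × 0.74250 × 0.87082 × 0.84975.
= 0.338230.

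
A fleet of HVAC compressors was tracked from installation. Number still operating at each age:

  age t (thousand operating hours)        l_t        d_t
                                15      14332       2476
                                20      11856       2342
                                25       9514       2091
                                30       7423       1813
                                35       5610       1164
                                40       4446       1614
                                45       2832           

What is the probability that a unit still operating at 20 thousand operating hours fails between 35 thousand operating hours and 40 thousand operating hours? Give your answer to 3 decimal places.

This is the probability of reaching 35 but not 40, conditional on being operational at 20: (l_35 − l_40) / l_20.
= (5610 − 4446) / 11856 = 1164 / 11856 = 0.098178.

0.098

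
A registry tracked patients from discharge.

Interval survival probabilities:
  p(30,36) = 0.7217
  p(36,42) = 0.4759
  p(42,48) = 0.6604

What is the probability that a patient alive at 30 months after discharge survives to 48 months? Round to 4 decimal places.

Chaining the interval survival probabilities: 0.7217 × 0.4759 × 0.6604.
= 0.226819.

0.2268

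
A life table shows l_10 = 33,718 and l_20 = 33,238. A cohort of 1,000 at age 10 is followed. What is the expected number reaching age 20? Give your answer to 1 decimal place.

985.8

The relevant probability is 33,238/33,718 = 0.985764.
Expected number = 1,000 × 0.985764 = 985.8.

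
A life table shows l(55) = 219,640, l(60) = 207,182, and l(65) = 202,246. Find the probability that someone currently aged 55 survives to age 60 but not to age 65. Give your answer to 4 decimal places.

This is the probability of reaching 60 but not 65, conditional on being alive at 55: (l(60) − l(65)) / l(55).
= (207,182 − 202,246) / 219,640 = 4,936 / 219,640 = 0.022473.

0.0225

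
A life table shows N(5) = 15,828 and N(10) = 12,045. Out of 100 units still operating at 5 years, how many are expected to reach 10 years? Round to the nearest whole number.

76

The relevant probability is 12,045/15,828 = 0.760993.
Expected number = 100 × 0.760993 = 76.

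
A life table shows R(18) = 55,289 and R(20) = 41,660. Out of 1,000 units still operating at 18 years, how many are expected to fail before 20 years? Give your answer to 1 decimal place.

246.5

The relevant probability is 1 − 41,660/55,289 = 0.246505.
Expected number = 1,000 × 0.246505 = 246.5.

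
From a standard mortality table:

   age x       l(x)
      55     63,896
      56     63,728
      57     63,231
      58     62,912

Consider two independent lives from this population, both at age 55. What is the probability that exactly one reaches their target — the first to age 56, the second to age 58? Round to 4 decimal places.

0.0179

p₁ = l(56)/l(55) = 63,728/63,896 = 0.997371; p₂ = l(58)/l(55) = 62,912/63,896 = 0.984600.
P(exactly one) = p₁(1−p₂) + (1−p₁)p₂ = 0.015360 + 0.002589 = 0.017948.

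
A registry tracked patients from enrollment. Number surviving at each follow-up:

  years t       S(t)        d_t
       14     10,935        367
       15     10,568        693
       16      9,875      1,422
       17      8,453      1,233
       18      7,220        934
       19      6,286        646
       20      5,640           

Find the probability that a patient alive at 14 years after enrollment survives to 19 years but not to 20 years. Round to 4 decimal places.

0.0591

This is the probability of reaching 19 but not 20, conditional on being alive at 14: (S(19) − S(20)) / S(14).
= (6,286 − 5,640) / 10,935 = 646 / 10,935 = 0.059076.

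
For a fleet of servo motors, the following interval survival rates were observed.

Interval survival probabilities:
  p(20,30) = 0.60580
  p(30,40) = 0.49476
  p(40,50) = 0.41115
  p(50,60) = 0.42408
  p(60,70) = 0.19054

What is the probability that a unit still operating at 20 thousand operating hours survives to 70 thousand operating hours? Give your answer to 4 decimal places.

The overall survival probability is 0.60580 × 0.49476 × 0.41115 × 0.42408 × 0.19054.
= 0.009958.

0.0100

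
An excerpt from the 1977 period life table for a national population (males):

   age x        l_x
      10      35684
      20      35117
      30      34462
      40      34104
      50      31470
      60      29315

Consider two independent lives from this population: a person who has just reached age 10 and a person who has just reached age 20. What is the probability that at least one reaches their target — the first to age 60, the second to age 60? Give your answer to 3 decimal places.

p₁ = l_60/l_10 = 29315/35684 = 0.821517; p₂ = l_60/l_20 = 29315/35117 = 0.834781.
P(at least one) = 1 − (1−p₁)(1−p₂) = 1 − 0.178483 × 0.165219 = 0.970511.

0.971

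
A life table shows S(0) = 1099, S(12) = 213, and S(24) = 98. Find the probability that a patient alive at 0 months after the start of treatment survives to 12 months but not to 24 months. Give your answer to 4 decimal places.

0.1046

This is the probability of reaching 12 but not 24, conditional on being alive at 0: (S(12) − S(24)) / S(0).
= (213 − 98) / 1099 = 115 / 1099 = 0.104641.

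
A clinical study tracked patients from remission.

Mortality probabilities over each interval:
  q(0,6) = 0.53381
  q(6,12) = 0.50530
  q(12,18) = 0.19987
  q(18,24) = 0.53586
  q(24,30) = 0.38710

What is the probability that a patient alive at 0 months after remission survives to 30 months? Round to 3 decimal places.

Chaining the interval survival probabilities: (1 − 0.53381) × (1 − 0.50530) × (1 − 0.19987) × (1 − 0.53586) × (1 − 0.38710).
= 0.46619 × 0.49470 × 0.80013 × 0.46414 × 0.61290 = 0.052493.

0.052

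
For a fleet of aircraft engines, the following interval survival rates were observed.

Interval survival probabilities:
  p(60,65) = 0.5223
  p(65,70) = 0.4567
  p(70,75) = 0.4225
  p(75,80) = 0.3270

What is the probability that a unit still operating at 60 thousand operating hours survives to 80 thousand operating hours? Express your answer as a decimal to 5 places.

0.03296

Chaining the interval survival probabilities: 0.5223 × 0.4567 × 0.4225 × 0.3270.
= 0.032955.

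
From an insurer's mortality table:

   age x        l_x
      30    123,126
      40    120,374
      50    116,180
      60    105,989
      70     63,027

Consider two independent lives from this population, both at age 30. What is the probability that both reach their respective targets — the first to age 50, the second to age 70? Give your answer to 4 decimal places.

0.4830

p₁ = l_50/l_30 = 116,180/123,126 = 0.943586; p₂ = l_70/l_30 = 63,027/123,126 = 0.511890.
P(both) = p₁ × p₂ = 0.943586 × 0.511890 = 0.483012.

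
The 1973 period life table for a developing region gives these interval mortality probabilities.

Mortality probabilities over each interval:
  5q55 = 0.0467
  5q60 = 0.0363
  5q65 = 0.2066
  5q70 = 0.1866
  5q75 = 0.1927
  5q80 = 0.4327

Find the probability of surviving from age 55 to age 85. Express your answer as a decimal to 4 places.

Chaining the interval survival probabilities: (1 − 0.0467) × (1 − 0.0363) × (1 − 0.2066) × (1 − 0.1866) × (1 − 0.1927) × (1 − 0.4327).
= 0.9533 × 0.9637 × 0.7934 × 0.8134 × 0.8073 × 0.5673 = 0.271529.

0.2715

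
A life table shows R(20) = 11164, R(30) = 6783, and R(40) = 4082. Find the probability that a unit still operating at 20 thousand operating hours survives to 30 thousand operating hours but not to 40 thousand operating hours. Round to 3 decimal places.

This is the probability of reaching 30 but not 40, conditional on being operational at 20: (R(30) − R(40)) / R(20).
= (6783 − 4082) / 11164 = 2701 / 11164 = 0.241938.

0.242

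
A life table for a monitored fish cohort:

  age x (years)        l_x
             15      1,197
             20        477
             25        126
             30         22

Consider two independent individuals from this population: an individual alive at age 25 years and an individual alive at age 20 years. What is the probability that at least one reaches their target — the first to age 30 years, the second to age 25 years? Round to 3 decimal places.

p₁ = l_30/l_25 = 22/126 = 0.174603; p₂ = l_25/l_20 = 126/477 = 0.264151.
P(at least one) = 1 − (1−p₁)(1−p₂) = 1 − 0.825397 × 0.735849 = 0.392632.

0.393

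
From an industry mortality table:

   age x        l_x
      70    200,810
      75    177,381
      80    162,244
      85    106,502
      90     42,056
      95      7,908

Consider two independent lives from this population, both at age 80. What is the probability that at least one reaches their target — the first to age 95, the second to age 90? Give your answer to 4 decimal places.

p₁ = l_95/l_80 = 7,908/162,244 = 0.048741; p₂ = l_90/l_80 = 42,056/162,244 = 0.259215.
P(at least one) = 1 − (1−p₁)(1−p₂) = 1 − 0.951259 × 0.740785 = 0.295322.

0.2953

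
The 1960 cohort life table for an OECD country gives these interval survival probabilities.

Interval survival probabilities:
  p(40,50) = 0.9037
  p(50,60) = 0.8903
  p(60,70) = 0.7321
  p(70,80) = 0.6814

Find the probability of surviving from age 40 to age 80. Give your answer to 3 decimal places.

0.401

Chaining the interval survival probabilities: 0.9037 × 0.8903 × 0.7321 × 0.6814.
= 0.401359.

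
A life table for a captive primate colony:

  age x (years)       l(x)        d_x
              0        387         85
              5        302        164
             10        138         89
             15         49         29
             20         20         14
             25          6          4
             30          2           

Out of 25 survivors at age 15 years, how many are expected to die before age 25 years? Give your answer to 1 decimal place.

21.9

The relevant probability is 1 − 6/49 = 0.877551.
Expected number = 25 × 0.877551 = 21.9.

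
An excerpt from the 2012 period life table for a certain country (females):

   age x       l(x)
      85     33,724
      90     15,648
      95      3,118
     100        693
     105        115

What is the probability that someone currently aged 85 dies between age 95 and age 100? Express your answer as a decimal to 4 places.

This is the probability of reaching 95 but not 100, conditional on being alive at 85: (l(95) − l(100)) / l(85).
= (3,118 − 693) / 33,724 = 2,425 / 33,724 = 0.071907.

0.0719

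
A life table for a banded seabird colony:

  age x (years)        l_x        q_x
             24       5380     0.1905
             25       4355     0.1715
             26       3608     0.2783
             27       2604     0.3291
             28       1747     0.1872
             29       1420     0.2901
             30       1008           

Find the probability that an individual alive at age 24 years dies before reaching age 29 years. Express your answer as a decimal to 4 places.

P(die before 29 | alive at 24) = 1 − l_29/l_24 = 1 − 1420/5380 = (3960)/5380 = 0.736059.

0.7361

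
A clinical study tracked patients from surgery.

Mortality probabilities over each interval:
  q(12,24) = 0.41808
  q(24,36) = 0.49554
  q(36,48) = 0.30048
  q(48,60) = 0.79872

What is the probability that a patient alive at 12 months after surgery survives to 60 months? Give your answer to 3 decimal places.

0.041

P(survive 12→60) = (1 − 0.41808) × (1 − 0.49554) × (1 − 0.30048) × (1 − 0.79872).
= 0.58192 × 0.50446 × 0.69952 × 0.20128 = 0.041332.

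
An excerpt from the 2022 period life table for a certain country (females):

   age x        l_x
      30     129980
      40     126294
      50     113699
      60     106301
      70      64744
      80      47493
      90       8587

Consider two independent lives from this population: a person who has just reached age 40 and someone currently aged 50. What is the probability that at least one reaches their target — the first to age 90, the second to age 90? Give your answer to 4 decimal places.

0.1384

p₁ = l_90/l_40 = 8587/126294 = 0.067992; p₂ = l_90/l_50 = 8587/113699 = 0.075524.
P(at least one) = 1 − (1−p₁)(1−p₂) = 1 − 0.932008 × 0.924476 = 0.138381.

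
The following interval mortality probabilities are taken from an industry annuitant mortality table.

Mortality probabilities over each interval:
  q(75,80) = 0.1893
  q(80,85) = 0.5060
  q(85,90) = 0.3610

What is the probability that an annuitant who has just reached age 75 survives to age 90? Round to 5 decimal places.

0.25591

Chaining the interval survival probabilities: (1 − 0.1893) × (1 − 0.5060) × (1 − 0.3610).
= 0.8107 × 0.4940 × 0.6390 = 0.255910.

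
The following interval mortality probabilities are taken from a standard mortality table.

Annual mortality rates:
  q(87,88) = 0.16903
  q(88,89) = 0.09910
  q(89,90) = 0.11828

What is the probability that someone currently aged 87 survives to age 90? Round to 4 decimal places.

P(survive 87→90) = (1 − 0.16903) × (1 − 0.09910) × (1 − 0.11828).
= 0.83097 × 0.90090 × 0.88172 = 0.660074.

0.6601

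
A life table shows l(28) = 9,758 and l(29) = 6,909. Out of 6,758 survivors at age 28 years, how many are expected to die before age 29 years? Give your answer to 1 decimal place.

The relevant probability is 1 − 6,909/9,758 = 0.291966.
Expected number = 6,758 × 0.291966 = 1973.1.

1973.1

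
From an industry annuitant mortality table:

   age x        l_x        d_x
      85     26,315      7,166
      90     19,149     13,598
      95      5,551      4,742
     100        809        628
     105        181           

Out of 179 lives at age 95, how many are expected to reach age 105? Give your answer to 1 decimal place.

The relevant probability is 181/5,551 = 0.032607.
Expected number = 179 × 0.032607 = 5.8.

5.8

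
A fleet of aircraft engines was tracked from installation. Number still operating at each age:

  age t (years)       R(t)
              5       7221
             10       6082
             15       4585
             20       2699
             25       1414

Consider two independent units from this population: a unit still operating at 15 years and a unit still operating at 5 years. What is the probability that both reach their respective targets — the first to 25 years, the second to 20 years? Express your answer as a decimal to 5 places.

p₁ = R(25)/R(15) = 1414/4585 = 0.308397; p₂ = R(20)/R(5) = 2699/7221 = 0.373771.
P(both) = p₁ × p₂ = 0.308397 × 0.373771 = 0.115270.

0.11527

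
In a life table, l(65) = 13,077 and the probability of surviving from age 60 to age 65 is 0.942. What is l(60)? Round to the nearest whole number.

13882

l(60) = l(65) / p = 13,077 / 0.942 = 13882.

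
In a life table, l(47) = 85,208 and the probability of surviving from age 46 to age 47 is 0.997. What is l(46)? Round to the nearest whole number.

l(46) = l(47) / p = 85,208 / 0.997 = 85464.

85464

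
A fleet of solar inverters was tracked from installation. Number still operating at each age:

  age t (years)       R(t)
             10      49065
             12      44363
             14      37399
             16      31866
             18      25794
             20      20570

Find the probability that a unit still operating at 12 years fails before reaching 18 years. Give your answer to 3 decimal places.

0.419

P(fail before 18 | operational at 12) = 1 − R(18)/R(12) = 1 − 25794/44363 = (18569)/44363 = 0.418570.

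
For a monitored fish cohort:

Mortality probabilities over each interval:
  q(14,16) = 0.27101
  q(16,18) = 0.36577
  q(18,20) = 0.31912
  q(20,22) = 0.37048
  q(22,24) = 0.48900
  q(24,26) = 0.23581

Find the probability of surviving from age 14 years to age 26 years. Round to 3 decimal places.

The overall survival probability is (1 − 0.27101) × (1 − 0.36577) × (1 − 0.31912) × (1 − 0.37048) × (1 − 0.48900) × (1 − 0.23581).
= 0.72899 × 0.63423 × 0.68088 × 0.62952 × 0.51100 × 0.76419 = 0.077387.

0.077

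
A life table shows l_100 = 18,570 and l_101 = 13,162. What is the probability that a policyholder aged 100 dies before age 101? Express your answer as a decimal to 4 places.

0.2912

P(die before 101 | alive at 100) = 1 − l_101/l_100 = 1 − 13,162/18,570 = (5,408)/18,570 = 0.291222.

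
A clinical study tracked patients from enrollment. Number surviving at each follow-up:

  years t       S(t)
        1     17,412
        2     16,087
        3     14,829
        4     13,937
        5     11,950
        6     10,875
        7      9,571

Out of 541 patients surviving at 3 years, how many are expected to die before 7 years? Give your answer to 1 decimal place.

The relevant probability is 1 − 9,571/14,829 = 0.354575.
Expected number = 541 × 0.354575 = 191.8.

191.8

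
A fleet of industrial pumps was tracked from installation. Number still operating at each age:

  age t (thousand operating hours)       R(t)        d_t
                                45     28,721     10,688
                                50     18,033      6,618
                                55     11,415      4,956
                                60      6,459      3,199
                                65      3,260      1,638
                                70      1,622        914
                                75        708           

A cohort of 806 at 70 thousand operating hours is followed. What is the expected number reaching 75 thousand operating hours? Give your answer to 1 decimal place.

The relevant probability is 708/1,622 = 0.436498.
Expected number = 806 × 0.436498 = 351.8.

351.8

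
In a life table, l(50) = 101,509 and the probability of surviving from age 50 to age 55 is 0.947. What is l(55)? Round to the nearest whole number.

96129

l(55) = l(50) × p = 101,509 × 0.947 = 96129.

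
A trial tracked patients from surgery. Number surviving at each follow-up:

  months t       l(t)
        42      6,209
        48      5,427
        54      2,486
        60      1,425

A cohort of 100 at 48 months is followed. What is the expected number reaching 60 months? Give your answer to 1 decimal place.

The relevant probability is 1,425/5,427 = 0.262576.
Expected number = 100 × 0.262576 = 26.3.

26.3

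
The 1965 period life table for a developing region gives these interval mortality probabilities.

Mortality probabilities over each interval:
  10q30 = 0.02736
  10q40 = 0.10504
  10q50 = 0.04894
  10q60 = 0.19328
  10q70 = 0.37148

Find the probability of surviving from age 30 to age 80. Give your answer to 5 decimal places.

Chaining the interval survival probabilities: (1 − 0.02736) × (1 − 0.10504) × (1 − 0.04894) × (1 − 0.19328) × (1 − 0.37148).
= 0.97264 × 0.89496 × 0.95106 × 0.80672 × 0.62852 = 0.419764.

0.41976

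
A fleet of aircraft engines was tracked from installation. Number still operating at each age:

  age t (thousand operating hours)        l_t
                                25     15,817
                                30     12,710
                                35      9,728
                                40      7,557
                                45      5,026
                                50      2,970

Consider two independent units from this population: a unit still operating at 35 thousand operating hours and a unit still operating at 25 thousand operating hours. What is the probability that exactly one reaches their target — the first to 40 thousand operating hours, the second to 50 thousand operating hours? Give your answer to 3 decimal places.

0.673

p₁ = l_40/l_35 = 7,557/9,728 = 0.776830; p₂ = l_50/l_25 = 2,970/15,817 = 0.187773.
P(exactly one) = p₁(1−p₂) + (1−p₁)p₂ = 0.630962 + 0.041905 = 0.672868.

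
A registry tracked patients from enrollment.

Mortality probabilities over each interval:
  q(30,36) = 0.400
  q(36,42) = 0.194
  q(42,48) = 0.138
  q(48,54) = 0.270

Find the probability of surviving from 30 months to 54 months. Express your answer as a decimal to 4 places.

P(survive 30→54) = (1 − 0.400) × (1 − 0.194) × (1 − 0.138) × (1 − 0.270).
= 0.600 × 0.806 × 0.862 × 0.730 = 0.304310.

0.3043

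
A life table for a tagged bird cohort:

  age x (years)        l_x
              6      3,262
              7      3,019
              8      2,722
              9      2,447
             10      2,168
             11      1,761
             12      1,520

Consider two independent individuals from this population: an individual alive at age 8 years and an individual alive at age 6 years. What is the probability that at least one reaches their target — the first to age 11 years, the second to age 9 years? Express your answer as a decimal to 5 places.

p₁ = l_11/l_8 = 1,761/2,722 = 0.646951; p₂ = l_9/l_6 = 2,447/3,262 = 0.750153.
P(at least one) = 1 − (1−p₁)(1−p₂) = 1 − 0.353049 × 0.249847 = 0.911792.

0.91179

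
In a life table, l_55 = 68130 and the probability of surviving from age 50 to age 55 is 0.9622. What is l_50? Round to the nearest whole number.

l_50 = l_55 / p = 68130 / 0.9622 = 70806.

70806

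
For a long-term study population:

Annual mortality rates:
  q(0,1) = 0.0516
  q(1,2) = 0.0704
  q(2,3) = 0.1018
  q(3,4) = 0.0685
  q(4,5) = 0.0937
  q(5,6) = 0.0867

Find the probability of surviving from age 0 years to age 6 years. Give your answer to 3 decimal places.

0.611

The overall survival probability is (1 − 0.0516) × (1 − 0.0704) × (1 − 0.1018) × (1 − 0.0685) × (1 − 0.0937) × (1 − 0.0867).
= 0.9484 × 0.9296 × 0.8982 × 0.9315 × 0.9063 × 0.9133 = 0.610561.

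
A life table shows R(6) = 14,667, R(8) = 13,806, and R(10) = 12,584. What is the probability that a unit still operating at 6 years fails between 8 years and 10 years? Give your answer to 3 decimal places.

0.083

This is the probability of reaching 8 but not 10, conditional on being operational at 6: (R(8) − R(10)) / R(6).
= (13,806 − 12,584) / 14,667 = 1,222 / 14,667 = 0.083316.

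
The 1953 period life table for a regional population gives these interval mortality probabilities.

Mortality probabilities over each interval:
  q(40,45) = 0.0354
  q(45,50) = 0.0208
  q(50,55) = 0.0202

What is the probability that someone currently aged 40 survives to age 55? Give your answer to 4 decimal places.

Chaining the interval survival probabilities: (1 − 0.0354) × (1 − 0.0208) × (1 − 0.0202).
= 0.9646 × 0.9792 × 0.9798 = 0.925457.

0.9255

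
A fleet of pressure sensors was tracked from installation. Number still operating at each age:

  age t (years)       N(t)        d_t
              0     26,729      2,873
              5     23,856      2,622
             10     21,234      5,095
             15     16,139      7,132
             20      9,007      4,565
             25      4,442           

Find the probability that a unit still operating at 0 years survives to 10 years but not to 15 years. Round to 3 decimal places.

0.191

This is the probability of reaching 10 but not 15, conditional on being operational at 0: (N(10) − N(15)) / N(0).
= (21,234 − 16,139) / 26,729 = 5,095 / 26,729 = 0.190617.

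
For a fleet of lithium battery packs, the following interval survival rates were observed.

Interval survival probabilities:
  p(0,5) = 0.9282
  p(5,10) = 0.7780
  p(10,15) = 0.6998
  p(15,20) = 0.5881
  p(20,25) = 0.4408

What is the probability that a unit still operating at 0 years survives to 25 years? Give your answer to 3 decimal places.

0.131

The overall survival probability is 0.9282 × 0.7780 × 0.6998 × 0.5881 × 0.4408.
= 0.131005.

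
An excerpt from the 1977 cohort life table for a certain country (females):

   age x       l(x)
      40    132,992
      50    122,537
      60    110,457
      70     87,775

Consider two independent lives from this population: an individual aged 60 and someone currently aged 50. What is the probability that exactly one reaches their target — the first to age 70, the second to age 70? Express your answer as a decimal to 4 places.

p₁ = l(70)/l(60) = 87,775/110,457 = 0.794653; p₂ = l(70)/l(50) = 87,775/122,537 = 0.716314.
P(exactly one) = p₁(1−p₂) + (1−p₁)p₂ = 0.225432 + 0.147093 = 0.372525.

0.3725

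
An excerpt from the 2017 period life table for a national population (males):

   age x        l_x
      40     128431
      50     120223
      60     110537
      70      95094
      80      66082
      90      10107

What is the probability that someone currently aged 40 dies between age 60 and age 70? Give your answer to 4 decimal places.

This is the probability of reaching 60 but not 70, conditional on being alive at 40: (l_60 − l_70) / l_40.
= (110537 − 95094) / 128431 = 15443 / 128431 = 0.120244.

0.1202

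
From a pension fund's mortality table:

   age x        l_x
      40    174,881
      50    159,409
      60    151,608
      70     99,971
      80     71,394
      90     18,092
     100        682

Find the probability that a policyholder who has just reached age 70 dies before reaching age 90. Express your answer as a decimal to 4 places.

P(die before 90 | alive at 70) = 1 − l_90/l_70 = 1 − 18,092/99,971 = (81,879)/99,971 = 0.819028.

0.8190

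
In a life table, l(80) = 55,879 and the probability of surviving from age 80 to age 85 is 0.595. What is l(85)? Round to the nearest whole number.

33248

l(85) = l(80) × p = 55,879 × 0.595 = 33248.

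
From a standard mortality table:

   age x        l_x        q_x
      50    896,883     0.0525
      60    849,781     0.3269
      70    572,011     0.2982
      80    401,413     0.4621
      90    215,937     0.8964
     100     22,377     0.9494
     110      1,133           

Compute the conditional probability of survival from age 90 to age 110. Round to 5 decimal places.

The conditional survival probability is l_110/l_90 = 1,133/215,937 = 0.005247.

0.00525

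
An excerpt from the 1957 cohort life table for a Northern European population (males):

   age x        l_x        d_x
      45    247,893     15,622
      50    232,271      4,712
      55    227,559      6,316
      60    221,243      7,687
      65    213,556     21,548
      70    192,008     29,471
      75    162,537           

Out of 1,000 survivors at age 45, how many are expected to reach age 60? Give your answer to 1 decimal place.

892.5

The relevant probability is 221,243/247,893 = 0.892494.
Expected number = 1,000 × 0.892494 = 892.5.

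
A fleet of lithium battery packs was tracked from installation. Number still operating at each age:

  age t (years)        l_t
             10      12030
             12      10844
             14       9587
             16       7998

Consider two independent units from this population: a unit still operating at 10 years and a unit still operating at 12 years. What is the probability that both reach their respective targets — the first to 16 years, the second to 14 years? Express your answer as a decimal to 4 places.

0.5878

p₁ = l_16/l_10 = 7998/12030 = 0.664838; p₂ = l_14/l_12 = 9587/10844 = 0.884083.
P(both) = p₁ × p₂ = 0.664838 × 0.884083 = 0.587772.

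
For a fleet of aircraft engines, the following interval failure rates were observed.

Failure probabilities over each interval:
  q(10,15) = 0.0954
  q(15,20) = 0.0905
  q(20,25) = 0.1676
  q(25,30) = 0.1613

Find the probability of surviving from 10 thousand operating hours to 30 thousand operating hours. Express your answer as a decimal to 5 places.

0.57438

Chaining the interval survival probabilities: (1 − 0.0954) × (1 − 0.0905) × (1 − 0.1676) × (1 − 0.1613).
= 0.9046 × 0.9095 × 0.8324 × 0.8387 = 0.574378.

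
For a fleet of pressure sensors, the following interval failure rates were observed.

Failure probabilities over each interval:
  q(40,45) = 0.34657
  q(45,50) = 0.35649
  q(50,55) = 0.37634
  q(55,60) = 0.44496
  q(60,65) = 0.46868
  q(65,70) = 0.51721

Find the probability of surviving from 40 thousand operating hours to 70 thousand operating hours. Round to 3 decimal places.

0.037

P(survive 40→70) = (1 − 0.34657) × (1 − 0.35649) × (1 − 0.37634) × (1 − 0.44496) × (1 − 0.46868) × (1 − 0.51721).
= 0.65343 × 0.64351 × 0.62366 × 0.55504 × 0.53132 × 0.48279 = 0.037337.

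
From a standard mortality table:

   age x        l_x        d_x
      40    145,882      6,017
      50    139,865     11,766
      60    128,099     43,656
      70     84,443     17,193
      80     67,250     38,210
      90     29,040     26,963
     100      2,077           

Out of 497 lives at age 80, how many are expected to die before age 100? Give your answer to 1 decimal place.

The relevant probability is 1 − 2,077/67,250 = 0.969115.
Expected number = 497 × 0.969115 = 481.7.

481.7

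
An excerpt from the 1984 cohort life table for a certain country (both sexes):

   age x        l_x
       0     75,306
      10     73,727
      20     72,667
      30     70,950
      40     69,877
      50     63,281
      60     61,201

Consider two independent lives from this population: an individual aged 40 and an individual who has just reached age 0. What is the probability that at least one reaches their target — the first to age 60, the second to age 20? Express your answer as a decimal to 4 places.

p₁ = l_60/l_40 = 61,201/69,877 = 0.875839; p₂ = l_20/l_0 = 72,667/75,306 = 0.964956.
P(at least one) = 1 − (1−p₁)(1−p₂) = 1 − 0.124161 × 0.035044 = 0.995649.

0.9956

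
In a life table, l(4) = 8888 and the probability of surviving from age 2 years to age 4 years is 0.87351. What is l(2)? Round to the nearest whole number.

l(2) = l(4) / p = 8888 / 0.87351 = 10175.

10175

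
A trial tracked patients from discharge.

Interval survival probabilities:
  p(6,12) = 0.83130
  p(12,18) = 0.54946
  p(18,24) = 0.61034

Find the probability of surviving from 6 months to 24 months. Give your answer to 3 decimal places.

0.279

The overall survival probability is 0.83130 × 0.54946 × 0.61034.
= 0.278783.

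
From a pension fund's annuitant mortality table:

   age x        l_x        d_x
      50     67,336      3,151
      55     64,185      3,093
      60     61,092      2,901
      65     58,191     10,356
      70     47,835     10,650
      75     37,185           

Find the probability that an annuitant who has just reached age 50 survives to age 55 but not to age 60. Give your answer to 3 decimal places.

0.046

We want 5|5q50 = (l_55 − l_60)/l_50.
This is the probability of reaching 55 but not 60, conditional on being alive at 50: (l_55 − l_60) / l_50.
= (64,185 − 61,092) / 67,336 = 3,093 / 67,336 = 0.045934.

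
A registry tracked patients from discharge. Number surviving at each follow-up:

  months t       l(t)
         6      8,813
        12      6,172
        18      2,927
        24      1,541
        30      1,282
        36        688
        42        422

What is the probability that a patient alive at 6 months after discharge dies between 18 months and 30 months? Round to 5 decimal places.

This is the probability of reaching 18 but not 30, conditional on being alive at 6: (l(18) − l(30)) / l(6).
= (2,927 − 1,282) / 8,813 = 1,645 / 8,813 = 0.186656.

0.18666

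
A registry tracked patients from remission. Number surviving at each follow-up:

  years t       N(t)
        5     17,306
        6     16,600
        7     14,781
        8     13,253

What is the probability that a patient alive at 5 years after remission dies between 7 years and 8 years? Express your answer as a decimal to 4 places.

0.0883

This is the probability of reaching 7 but not 8, conditional on being alive at 5: (N(7) − N(8)) / N(5).
= (14,781 − 13,253) / 17,306 = 1,528 / 17,306 = 0.088293.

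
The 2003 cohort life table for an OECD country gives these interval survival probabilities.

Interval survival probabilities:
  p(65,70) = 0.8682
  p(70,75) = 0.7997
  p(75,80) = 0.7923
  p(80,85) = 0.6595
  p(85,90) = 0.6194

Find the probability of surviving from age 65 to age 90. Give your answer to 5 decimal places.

P(survive 65→90) = 0.8682 × 0.7997 × 0.7923 × 0.6595 × 0.6194.
= 0.224710.

0.22471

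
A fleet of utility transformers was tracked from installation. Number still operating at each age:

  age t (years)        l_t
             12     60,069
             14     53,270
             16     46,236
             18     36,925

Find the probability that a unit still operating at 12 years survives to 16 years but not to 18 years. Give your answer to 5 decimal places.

0.15501

This is the probability of reaching 16 but not 18, conditional on being operational at 12: (l_16 − l_18) / l_12.
= (46,236 − 36,925) / 60,069 = 9,311 / 60,069 = 0.155005.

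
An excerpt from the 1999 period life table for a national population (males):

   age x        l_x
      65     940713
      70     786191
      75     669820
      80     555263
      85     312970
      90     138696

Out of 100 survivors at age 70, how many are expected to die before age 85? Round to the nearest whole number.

The relevant probability is 1 − 312970/786191 = 0.601916.
Expected number = 100 × 0.601916 = 60.

60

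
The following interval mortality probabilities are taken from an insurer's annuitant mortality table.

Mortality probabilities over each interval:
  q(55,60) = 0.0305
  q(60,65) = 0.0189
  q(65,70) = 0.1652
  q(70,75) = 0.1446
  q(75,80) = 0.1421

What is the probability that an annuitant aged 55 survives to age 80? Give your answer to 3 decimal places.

The overall survival probability is (1 − 0.0305) × (1 − 0.0189) × (1 − 0.1652) × (1 − 0.1446) × (1 − 0.1421).
= 0.9695 × 0.9811 × 0.8348 × 0.8554 × 0.8579 = 0.582706.

0.583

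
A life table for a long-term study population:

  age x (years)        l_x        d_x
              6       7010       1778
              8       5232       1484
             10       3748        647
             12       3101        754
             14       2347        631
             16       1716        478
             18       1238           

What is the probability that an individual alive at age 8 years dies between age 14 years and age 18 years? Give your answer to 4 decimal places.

0.2120

This is the probability of reaching 14 but not 18, conditional on being alive at 8: (l_14 − l_18) / l_8.
= (2347 − 1238) / 5232 = 1109 / 5232 = 0.211965.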